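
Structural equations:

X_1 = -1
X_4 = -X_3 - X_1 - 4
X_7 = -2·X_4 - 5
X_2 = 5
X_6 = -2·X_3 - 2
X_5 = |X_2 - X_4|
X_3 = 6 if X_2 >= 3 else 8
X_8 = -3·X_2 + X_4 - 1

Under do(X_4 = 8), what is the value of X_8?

do(X_4=8) replaces the equation X_4 = -X_3 - X_1 - 4 with the constant X_4 = 8.
X_8 = -3·X_2 + X_4 - 1  [with X_2=5, X_4=8]  = -8

-8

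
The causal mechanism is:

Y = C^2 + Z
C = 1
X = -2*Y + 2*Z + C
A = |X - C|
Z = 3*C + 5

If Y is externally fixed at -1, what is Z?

Under do(Y=-1), the mechanism Y = C^2 + Z is discarded; Y is fixed at -1.
Since Z is not a descendant of the intervened variable, it is unaffected.
Z = 3*C + 5  [with C=1]  = 8

8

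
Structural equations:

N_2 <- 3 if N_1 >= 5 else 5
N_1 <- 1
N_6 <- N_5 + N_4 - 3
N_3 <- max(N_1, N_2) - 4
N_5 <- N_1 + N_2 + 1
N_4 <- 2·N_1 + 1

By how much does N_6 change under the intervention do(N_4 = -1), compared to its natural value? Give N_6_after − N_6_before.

-4

Under do(N_4=-1), the mechanism N_4 <- 2·N_1 + 1 is discarded; N_4 is fixed at -1.
N_2 = 3 if N_1 >= 5 else 5  [with N_1=1]  = 5
N_5 = N_1 + N_2 + 1  [with N_1=1, N_2=5]  = 7
N_6 = N_5 + N_4 - 3  [with N_5=7, N_4=-1]  = 3
Without intervention: N_2 = 3 if N_1 >= 5 else 5  [with N_1=1]  = 5; N_4 = 2·N_1 + 1  [with N_1=1]  = 3; N_5 = N_1 + N_2 + 1  [with N_1=1, N_2=5]  = 7; N_6 = N_5 + N_4 - 3  [with N_5=7, N_4=3]  = 7.
Change = 3 − 7 = -4.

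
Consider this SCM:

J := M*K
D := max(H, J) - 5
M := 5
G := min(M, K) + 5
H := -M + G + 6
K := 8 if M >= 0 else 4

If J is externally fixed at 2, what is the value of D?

Under do(J=2), the mechanism J := M*K is discarded; J is fixed at 2.
K = 8 if M >= 0 else 4  [with M=5]  = 8
G = min(M, K) + 5  [with M=5, K=8]  = 10
H = -M + G + 6  [with M=5, G=10]  = 11
D = max(H, J) - 5  [with H=11, J=2]  = 6

6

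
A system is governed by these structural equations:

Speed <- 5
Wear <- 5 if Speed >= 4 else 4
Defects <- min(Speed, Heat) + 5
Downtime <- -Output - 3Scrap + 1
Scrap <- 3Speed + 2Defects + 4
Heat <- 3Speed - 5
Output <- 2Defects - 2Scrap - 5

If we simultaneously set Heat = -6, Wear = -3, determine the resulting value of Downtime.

-9

Under do(Heat = -6, Wear = -3), each intervened variable's structural equation is replaced by its fixed value.
Defects = min(Speed, Heat) + 5  [with Speed=5, Heat=-6]  = -1
Scrap = 3Speed + 2Defects + 4  [with Speed=5, Defects=-1]  = 17
Output = 2Defects - 2Scrap - 5  [with Defects=-1, Scrap=17]  = -41
Downtime = -Output - 3Scrap + 1  [with Output=-41, Scrap=17]  = -9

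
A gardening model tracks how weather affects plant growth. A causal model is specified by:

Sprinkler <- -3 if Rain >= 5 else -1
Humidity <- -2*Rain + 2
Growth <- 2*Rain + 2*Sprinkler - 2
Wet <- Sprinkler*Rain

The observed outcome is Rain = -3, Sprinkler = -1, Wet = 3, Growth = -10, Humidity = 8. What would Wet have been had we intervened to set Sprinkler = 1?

The intervention breaks the incoming arrows to Sprinkler: Sprinkler <- -3 if Rain >= 5 else -1 no longer applies, and Sprinkler = 1.
Wet = Sprinkler*Rain  [with Sprinkler=1, Rain=-3]  = -3

-3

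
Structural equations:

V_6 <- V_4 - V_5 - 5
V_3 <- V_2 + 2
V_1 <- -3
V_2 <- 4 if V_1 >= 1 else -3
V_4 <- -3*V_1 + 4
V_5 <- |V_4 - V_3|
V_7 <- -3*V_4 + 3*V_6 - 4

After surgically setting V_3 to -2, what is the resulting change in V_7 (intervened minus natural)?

The intervention breaks the incoming arrows to V_3: V_3 <- V_2 + 2 no longer applies, and V_3 = -2.
V_4 = -3*V_1 + 4  [with V_1=-3]  = 13
V_5 = |V_4 - V_3|  [with V_4=13, V_3=-2]  = 15
V_6 = V_4 - V_5 - 5  [with V_4=13, V_5=15]  = -7
V_7 = -3*V_4 + 3*V_6 - 4  [with V_4=13, V_6=-7]  = -64
Without intervention: V_2 = 4 if V_1 >= 1 else -3  [with V_1=-3]  = -3; V_3 = V_2 + 2  [with V_2=-3]  = -1; V_4 = -3*V_1 + 4  [with V_1=-3]  = 13; V_5 = |V_4 - V_3|  [with V_4=13, V_3=-1]  = 14; V_6 = V_4 - V_5 - 5  [with V_4=13, V_5=14]  = -6; V_7 = -3*V_4 + 3*V_6 - 4  [with V_4=13, V_6=-6]  = -61.
Change = -64 − (-61) = -3.

-3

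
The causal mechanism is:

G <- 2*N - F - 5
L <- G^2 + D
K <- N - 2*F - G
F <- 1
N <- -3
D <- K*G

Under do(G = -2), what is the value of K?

The intervention breaks the incoming arrows to G: G <- 2*N - F - 5 no longer applies, and G = -2.
K = N - 2*F - G  [with N=-3, F=1, G=-2]  = -3

-3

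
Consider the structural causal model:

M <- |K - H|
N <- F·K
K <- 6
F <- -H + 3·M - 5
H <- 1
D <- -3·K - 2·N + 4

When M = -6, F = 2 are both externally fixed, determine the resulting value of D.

-38

Setting M = -6, F = 2 by intervention discards those variables' equations.
N = F·K  [with F=2, K=6]  = 12
D = -3·K - 2·N + 4  [with K=6, N=12]  = -38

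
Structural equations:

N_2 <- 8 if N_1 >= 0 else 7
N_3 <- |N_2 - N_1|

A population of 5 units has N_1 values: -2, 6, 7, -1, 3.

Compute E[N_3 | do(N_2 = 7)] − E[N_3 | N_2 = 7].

-4.1

Every unit gets N_2=7 under the intervention. N_3 values become 9, 1, 0, 8, 4; E[N_3|do(N_2=7)] = 4.4.
Conditioning on N_2=7 selects the 2 unit(s) with N_1 ∈ {-2, -1}. Their N_3 values: 9, 8. Mean = 8.5.
Difference = 4.4 − 8.5 = -4.1.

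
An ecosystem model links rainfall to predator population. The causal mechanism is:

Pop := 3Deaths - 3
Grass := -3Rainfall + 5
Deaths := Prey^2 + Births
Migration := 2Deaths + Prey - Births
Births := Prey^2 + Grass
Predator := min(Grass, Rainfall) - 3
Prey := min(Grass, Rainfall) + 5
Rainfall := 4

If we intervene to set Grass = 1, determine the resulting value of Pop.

216

do(Grass=1) replaces the equation Grass := -3Rainfall + 5 with the constant Grass = 1.
Prey = min(Grass, Rainfall) + 5  [with Grass=1, Rainfall=4]  = 6
Births = Prey^2 + Grass  [with Prey=6, Grass=1]  = 37
Deaths = Prey^2 + Births  [with Prey=6, Births=37]  = 73
Pop = 3Deaths - 3  [with Deaths=73]  = 216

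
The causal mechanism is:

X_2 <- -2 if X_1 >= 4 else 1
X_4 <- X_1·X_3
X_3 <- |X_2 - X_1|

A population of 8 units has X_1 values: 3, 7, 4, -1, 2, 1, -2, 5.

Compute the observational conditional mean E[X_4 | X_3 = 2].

2

Observing X_3=2 restricts to units where X_3's equation naturally yields 2: X_1 ∈ {3, -1}. In that subpopulation X_4 = 6, -2, mean 2.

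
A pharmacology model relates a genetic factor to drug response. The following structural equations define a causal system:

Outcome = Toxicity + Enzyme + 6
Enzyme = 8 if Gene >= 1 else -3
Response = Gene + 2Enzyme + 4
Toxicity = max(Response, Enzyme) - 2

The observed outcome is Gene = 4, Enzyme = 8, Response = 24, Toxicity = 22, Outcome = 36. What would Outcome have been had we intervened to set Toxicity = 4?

Intervening sets Toxicity = 4 and removes its equation (Toxicity = max(Response, Enzyme) - 2).
Enzyme = 8 if Gene >= 1 else -3  [with Gene=4]  = 8
Outcome = Toxicity + Enzyme + 6  [with Toxicity=4, Enzyme=8]  = 18

18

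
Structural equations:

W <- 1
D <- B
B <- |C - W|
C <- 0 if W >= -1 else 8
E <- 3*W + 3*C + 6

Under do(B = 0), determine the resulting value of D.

0

The intervention breaks the incoming arrows to B: B <- |C - W| no longer applies, and B = 0.
D = B  [with B=0]  = 0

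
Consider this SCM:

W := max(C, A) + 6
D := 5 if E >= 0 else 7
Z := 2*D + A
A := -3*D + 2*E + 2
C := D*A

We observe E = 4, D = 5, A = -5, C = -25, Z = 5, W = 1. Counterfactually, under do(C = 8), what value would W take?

14

Under do(C=8), the mechanism C := D*A is discarded; C is fixed at 8.
D = 5 if E >= 0 else 7  [with E=4]  = 5
A = -3*D + 2*E + 2  [with D=5, E=4]  = -5
W = max(C, A) + 6  [with C=8, A=-5]  = 14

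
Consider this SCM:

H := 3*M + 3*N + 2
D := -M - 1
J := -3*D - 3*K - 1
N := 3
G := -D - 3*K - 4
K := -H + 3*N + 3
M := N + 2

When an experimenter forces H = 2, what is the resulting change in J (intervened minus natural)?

The intervention breaks the incoming arrows to H: H := 3*M + 3*N + 2 no longer applies, and H = 2.
M = N + 2  [with N=3]  = 5
K = -H + 3*N + 3  [with H=2, N=3]  = 10
D = -M - 1  [with M=5]  = -6
J = -3*D - 3*K - 1  [with D=-6, K=10]  = -13
Without intervention: M = N + 2  [with N=3]  = 5; H = 3*M + 3*N + 2  [with M=5, N=3]  = 26; K = -H + 3*N + 3  [with H=26, N=3]  = -14; D = -M - 1  [with M=5]  = -6; J = -3*D - 3*K - 1  [with D=-6, K=-14]  = 59.
Change = -13 − 59 = -72.

-72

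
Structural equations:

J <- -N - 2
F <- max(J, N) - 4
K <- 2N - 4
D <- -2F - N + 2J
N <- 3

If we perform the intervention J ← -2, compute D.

-5

Under do(J=-2), the mechanism J <- -N - 2 is discarded; J is fixed at -2.
F = max(J, N) - 4  [with J=-2, N=3]  = -1
D = -2F - N + 2J  [with F=-1, N=3, J=-2]  = -5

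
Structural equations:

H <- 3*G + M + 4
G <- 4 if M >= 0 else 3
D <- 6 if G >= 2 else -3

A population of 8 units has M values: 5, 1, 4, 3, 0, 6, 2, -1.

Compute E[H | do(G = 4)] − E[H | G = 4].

The intervention sets G=4 in all 8 units regardless of M. Recomputing H per unit gives 21, 17, 20, 19, 16, 22, 18, 15; average 18.5.
E[H|G=4] averages over only the 7 units with G=4 (M = 5, 1, 4, 3, 0, 6, 2): H = 21, 17, 20, 19, 16, 22, 18, mean 19.
Difference = 18.5 − 19 = -0.5.

-0.5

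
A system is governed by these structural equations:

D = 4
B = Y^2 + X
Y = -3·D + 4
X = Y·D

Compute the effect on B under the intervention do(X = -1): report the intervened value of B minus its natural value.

31

The intervention breaks the incoming arrows to X: X = Y·D no longer applies, and X = -1.
Y = -3·D + 4  [with D=4]  = -8
B = Y^2 + X  [with Y=-8, X=-1]  = 63
Without intervention: Y = -3·D + 4  [with D=4]  = -8; X = Y·D  [with Y=-8, D=4]  = -32; B = Y^2 + X  [with Y=-8, X=-32]  = 32.
Change = 63 − 32 = 31.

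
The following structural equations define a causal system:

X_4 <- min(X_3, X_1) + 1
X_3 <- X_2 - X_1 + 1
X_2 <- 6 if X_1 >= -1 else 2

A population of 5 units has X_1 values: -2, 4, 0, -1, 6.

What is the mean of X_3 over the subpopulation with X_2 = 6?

4.75

Observing X_2=6 restricts to units where X_2's equation naturally yields 6: X_1 ∈ {4, 0, -1, 6}. In that subpopulation X_3 = 3, 7, 8, 1, mean 4.75.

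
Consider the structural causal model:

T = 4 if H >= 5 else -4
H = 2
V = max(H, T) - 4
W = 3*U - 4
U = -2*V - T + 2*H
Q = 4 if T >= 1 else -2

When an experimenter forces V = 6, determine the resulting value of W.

-16

The intervention breaks the incoming arrows to V: V = max(H, T) - 4 no longer applies, and V = 6.
T = 4 if H >= 5 else -4  [with H=2]  = -4
U = -2*V - T + 2*H  [with V=6, T=-4, H=2]  = -4
W = 3*U - 4  [with U=-4]  = -16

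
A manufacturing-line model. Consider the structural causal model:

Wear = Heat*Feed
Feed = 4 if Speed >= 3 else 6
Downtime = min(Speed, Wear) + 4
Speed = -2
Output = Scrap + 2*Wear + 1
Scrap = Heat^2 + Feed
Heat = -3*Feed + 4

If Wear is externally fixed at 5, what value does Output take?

Under do(Wear=5), the mechanism Wear = Heat*Feed is discarded; Wear is fixed at 5.
Feed = 4 if Speed >= 3 else 6  [with Speed=-2]  = 6
Heat = -3*Feed + 4  [with Feed=6]  = -14
Scrap = Heat^2 + Feed  [with Heat=-14, Feed=6]  = 202
Output = Scrap + 2*Wear + 1  [with Scrap=202, Wear=5]  = 213

213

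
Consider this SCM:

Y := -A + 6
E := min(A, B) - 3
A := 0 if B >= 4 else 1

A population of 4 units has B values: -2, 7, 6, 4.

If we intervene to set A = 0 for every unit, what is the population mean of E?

Every unit gets A=0 under the intervention. E values become -5, -3, -3, -3; E[E|do(A=0)] = -3.5.

-3.5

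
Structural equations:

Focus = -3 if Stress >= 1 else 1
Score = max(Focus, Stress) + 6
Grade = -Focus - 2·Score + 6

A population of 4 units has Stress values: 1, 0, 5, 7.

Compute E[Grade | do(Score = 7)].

-6

Every unit gets Score=7 under the intervention. Grade values become -5, -9, -5, -5; E[Grade|do(Score=7)] = -6.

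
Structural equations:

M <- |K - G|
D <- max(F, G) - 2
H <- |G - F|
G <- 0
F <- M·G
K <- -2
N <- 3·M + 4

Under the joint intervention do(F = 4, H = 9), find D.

The joint intervention fixes F = 4, H = 9, removing each variable's own equation.
D = max(F, G) - 2  [with F=4, G=0]  = 2

2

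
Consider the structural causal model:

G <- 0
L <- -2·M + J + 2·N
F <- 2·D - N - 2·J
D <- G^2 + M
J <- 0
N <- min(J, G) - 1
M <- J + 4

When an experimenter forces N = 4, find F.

4

The intervention breaks the incoming arrows to N: N <- min(J, G) - 1 no longer applies, and N = 4.
M = J + 4  [with J=0]  = 4
D = G^2 + M  [with G=0, M=4]  = 4
F = 2·D - N - 2·J  [with D=4, N=4, J=0]  = 4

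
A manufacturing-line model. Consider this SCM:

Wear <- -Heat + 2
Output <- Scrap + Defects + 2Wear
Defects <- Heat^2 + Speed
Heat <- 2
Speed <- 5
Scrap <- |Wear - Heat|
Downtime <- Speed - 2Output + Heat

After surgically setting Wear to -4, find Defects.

9

The intervention breaks the incoming arrows to Wear: Wear <- -Heat + 2 no longer applies, and Wear = -4.
Defects is not downstream of the intervention, so its value is determined by the original equations.
Defects = Heat^2 + Speed  [with Heat=2, Speed=5]  = 9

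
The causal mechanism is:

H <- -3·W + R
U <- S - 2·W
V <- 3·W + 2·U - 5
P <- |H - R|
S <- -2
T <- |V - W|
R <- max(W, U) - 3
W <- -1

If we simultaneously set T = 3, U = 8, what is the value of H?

Under do(T = 3, U = 8), each intervened variable's structural equation is replaced by its fixed value.
R = max(W, U) - 3  [with W=-1, U=8]  = 5
H = -3·W + R  [with W=-1, R=5]  = 8

8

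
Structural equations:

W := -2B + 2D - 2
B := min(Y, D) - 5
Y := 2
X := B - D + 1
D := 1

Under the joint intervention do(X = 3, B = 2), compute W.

The joint intervention fixes X = 3, B = 2, removing each variable's own equation.
W = -2B + 2D - 2  [with B=2, D=1]  = -4

-4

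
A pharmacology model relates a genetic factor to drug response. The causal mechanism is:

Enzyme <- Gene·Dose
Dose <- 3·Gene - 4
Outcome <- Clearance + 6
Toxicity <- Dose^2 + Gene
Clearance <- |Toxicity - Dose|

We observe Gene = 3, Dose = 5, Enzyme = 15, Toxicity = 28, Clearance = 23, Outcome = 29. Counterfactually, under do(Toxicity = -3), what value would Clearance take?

Intervening sets Toxicity = -3 and removes its equation (Toxicity <- Dose^2 + Gene).
Dose = 3·Gene - 4  [with Gene=3]  = 5
Clearance = |Toxicity - Dose|  [with Toxicity=-3, Dose=5]  = 8

8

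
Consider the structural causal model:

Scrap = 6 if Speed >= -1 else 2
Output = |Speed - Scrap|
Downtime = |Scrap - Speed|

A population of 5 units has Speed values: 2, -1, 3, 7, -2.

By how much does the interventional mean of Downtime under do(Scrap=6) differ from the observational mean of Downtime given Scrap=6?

The intervention sets Scrap=6 in all 5 units regardless of Speed. Recomputing Downtime per unit gives 4, 7, 3, 1, 8; average 4.6.
Conditioning on Scrap=6 selects the 4 unit(s) with Speed ∈ {2, -1, 3, 7}. Their Downtime values: 4, 7, 3, 1. Mean = 3.75.
Difference = 4.6 − 3.75 = 0.85.

0.85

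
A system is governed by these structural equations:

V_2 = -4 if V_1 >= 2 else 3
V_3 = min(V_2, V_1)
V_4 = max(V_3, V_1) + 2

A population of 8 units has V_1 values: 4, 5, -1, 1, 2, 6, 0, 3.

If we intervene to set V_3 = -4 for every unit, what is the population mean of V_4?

4.5

Under do(V_3=-4), V_3's equation is replaced by V_3=-4 for every unit. Per-unit V_4: 6, 7, 1, 3, 4, 8, 2, 5. Mean = 4.5.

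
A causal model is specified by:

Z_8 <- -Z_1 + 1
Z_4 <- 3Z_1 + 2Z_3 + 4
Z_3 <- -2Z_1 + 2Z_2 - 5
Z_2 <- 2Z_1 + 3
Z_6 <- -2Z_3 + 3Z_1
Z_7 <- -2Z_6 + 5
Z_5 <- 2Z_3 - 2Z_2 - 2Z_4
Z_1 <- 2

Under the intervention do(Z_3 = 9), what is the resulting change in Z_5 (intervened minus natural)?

-8

do(Z_3=9) replaces the equation Z_3 <- -2Z_1 + 2Z_2 - 5 with the constant Z_3 = 9.
Z_2 = 2Z_1 + 3  [with Z_1=2]  = 7
Z_4 = 3Z_1 + 2Z_3 + 4  [with Z_1=2, Z_3=9]  = 28
Z_5 = 2Z_3 - 2Z_2 - 2Z_4  [with Z_3=9, Z_2=7, Z_4=28]  = -52
Without intervention: Z_2 = 2Z_1 + 3  [with Z_1=2]  = 7; Z_3 = -2Z_1 + 2Z_2 - 5  [with Z_1=2, Z_2=7]  = 5; Z_4 = 3Z_1 + 2Z_3 + 4  [with Z_1=2, Z_3=5]  = 20; Z_5 = 2Z_3 - 2Z_2 - 2Z_4  [with Z_3=5, Z_2=7, Z_4=20]  = -44.
Change = -52 − (-44) = -8.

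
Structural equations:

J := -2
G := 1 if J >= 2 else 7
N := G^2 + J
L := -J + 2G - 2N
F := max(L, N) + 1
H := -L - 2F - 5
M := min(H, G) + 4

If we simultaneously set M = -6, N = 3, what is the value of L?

The joint intervention fixes M = -6, N = 3, removing each variable's own equation.
G = 1 if J >= 2 else 7  [with J=-2]  = 7
L = -J + 2G - 2N  [with J=-2, G=7, N=3]  = 10

10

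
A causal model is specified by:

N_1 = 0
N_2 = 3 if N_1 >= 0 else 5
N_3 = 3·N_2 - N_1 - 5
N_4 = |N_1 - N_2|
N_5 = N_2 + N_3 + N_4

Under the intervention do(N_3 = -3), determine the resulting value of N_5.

3

do(N_3=-3) replaces the equation N_3 = 3·N_2 - N_1 - 5 with the constant N_3 = -3.
N_2 = 3 if N_1 >= 0 else 5  [with N_1=0]  = 3
N_4 = |N_1 - N_2|  [with N_1=0, N_2=3]  = 3
N_5 = N_2 + N_3 + N_4  [with N_2=3, N_3=-3, N_4=3]  = 3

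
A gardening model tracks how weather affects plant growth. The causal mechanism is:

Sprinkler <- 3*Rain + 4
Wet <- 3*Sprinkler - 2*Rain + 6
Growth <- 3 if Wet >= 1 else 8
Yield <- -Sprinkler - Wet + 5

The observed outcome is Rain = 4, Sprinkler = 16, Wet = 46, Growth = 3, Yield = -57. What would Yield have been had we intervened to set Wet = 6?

do(Wet=6) replaces the equation Wet <- 3*Sprinkler - 2*Rain + 6 with the constant Wet = 6.
Sprinkler = 3*Rain + 4  [with Rain=4]  = 16
Yield = -Sprinkler - Wet + 5  [with Sprinkler=16, Wet=6]  = -17

-17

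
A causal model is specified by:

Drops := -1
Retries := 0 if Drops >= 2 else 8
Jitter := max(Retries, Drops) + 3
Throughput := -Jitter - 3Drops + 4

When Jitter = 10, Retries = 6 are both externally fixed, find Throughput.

-3

The joint intervention fixes Jitter = 10, Retries = 6, removing each variable's own equation.
Throughput = -Jitter - 3Drops + 4  [with Jitter=10, Drops=-1]  = -3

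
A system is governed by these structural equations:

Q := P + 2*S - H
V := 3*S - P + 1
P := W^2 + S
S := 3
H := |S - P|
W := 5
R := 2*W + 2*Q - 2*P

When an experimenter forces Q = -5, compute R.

The intervention breaks the incoming arrows to Q: Q := P + 2*S - H no longer applies, and Q = -5.
P = W^2 + S  [with W=5, S=3]  = 28
R = 2*W + 2*Q - 2*P  [with W=5, Q=-5, P=28]  = -56

-56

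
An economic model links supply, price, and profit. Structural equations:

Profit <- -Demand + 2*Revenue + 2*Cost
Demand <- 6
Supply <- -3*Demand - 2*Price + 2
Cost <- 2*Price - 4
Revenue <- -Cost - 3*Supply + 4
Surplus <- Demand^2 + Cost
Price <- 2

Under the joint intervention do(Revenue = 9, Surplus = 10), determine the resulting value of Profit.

12

Under do(Revenue = 9, Surplus = 10), each intervened variable's structural equation is replaced by its fixed value.
Cost = 2*Price - 4  [with Price=2]  = 0
Profit = -Demand + 2*Revenue + 2*Cost  [with Demand=6, Revenue=9, Cost=0]  = 12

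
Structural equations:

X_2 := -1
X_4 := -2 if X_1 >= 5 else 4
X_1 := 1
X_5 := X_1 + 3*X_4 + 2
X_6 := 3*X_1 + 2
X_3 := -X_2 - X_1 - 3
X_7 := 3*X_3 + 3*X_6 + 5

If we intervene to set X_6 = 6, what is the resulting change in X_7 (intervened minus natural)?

Intervening sets X_6 = 6 and removes its equation (X_6 := 3*X_1 + 2).
X_3 = -X_2 - X_1 - 3  [with X_2=-1, X_1=1]  = -3
X_7 = 3*X_3 + 3*X_6 + 5  [with X_3=-3, X_6=6]  = 14
Without intervention: X_3 = -X_2 - X_1 - 3  [with X_2=-1, X_1=1]  = -3; X_6 = 3*X_1 + 2  [with X_1=1]  = 5; X_7 = 3*X_3 + 3*X_6 + 5  [with X_3=-3, X_6=5]  = 11.
Change = 14 − 11 = 3.

3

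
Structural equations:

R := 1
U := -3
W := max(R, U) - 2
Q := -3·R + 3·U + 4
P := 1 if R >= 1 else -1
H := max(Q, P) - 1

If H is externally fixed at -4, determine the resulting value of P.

1

do(H=-4) replaces the equation H := max(Q, P) - 1 with the constant H = -4.
Since P is not a descendant of the intervened variable, it is unaffected.
P = 1 if R >= 1 else -1  [with R=1]  = 1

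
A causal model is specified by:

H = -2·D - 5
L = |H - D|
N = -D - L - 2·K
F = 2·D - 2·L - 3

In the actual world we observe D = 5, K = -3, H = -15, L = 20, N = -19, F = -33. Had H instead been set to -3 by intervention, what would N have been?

-7

do(H=-3) replaces the equation H = -2·D - 5 with the constant H = -3.
L = |H - D|  [with H=-3, D=5]  = 8
N = -D - L - 2·K  [with D=5, L=8, K=-3]  = -7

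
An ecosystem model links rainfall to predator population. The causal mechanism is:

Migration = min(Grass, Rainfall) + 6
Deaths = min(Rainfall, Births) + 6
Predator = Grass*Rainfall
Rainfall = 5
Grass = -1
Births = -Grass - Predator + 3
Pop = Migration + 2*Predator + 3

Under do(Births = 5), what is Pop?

The intervention breaks the incoming arrows to Births: Births = -Grass - Predator + 3 no longer applies, and Births = 5.
No directed path runs from Births to Pop, so Pop keeps its natural value.
Predator = Grass*Rainfall  [with Grass=-1, Rainfall=5]  = -5
Migration = min(Grass, Rainfall) + 6  [with Grass=-1, Rainfall=5]  = 5
Pop = Migration + 2*Predator + 3  [with Migration=5, Predator=-5]  = -2

-2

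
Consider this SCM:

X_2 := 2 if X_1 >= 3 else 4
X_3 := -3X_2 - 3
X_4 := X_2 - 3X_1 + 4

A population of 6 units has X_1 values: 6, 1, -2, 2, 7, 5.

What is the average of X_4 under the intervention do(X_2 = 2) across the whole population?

-3.5

Every unit gets X_2=2 under the intervention. X_4 values become -12, 3, 12, 0, -15, -9; E[X_4|do(X_2=2)] = -3.5.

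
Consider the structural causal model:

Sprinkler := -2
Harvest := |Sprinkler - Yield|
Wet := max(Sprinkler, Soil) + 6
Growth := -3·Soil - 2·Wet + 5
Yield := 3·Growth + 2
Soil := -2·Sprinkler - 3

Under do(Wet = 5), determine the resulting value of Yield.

do(Wet=5) replaces the equation Wet := max(Sprinkler, Soil) + 6 with the constant Wet = 5.
Soil = -2·Sprinkler - 3  [with Sprinkler=-2]  = 1
Growth = -3·Soil - 2·Wet + 5  [with Soil=1, Wet=5]  = -8
Yield = 3·Growth + 2  [with Growth=-8]  = -22

-22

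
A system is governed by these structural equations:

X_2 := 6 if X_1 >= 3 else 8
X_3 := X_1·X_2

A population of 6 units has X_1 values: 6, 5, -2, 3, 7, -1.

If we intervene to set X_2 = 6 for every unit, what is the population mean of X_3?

18

The intervention sets X_2=6 in all 6 units regardless of X_1. Recomputing X_3 per unit gives 36, 30, -12, 18, 42, -6; average 18.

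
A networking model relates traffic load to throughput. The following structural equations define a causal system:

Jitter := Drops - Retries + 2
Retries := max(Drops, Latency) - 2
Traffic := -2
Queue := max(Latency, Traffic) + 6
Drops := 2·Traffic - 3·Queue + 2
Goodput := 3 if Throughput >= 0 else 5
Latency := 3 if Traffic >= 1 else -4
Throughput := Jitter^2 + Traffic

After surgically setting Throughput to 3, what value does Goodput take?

do(Throughput=3) replaces the equation Throughput := Jitter^2 + Traffic with the constant Throughput = 3.
Goodput = 3 if Throughput >= 0 else 5  [with Throughput=3]  = 3

3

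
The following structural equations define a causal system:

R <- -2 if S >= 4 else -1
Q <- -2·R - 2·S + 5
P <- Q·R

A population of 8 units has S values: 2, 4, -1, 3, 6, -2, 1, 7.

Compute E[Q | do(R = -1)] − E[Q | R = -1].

-3.8

do(R=-1) breaks R's dependence on S. With R=-1 fixed, Q across the units is 3, -1, 9, 1, -5, 11, 5, -7, mean 2.
Observing R=-1 restricts to units where R's equation naturally yields -1: S ∈ {2, -1, 3, -2, 1}. In that subpopulation Q = 3, 9, 1, 11, 5, mean 5.8.
Difference = 2 − 5.8 = -3.8.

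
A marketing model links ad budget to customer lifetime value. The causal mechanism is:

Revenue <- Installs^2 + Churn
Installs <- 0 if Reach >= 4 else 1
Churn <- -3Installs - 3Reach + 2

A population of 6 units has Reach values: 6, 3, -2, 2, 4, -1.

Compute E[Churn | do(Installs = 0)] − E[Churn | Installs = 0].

9

do(Installs=0) breaks Installs's dependence on Reach. With Installs=0 fixed, Churn across the units is -16, -7, 8, -4, -10, 5, mean -4.
Observing Installs=0 restricts to units where Installs's equation naturally yields 0: Reach ∈ {6, 4}. In that subpopulation Churn = -16, -10, mean -13.
Difference = -4 − (-13) = 9.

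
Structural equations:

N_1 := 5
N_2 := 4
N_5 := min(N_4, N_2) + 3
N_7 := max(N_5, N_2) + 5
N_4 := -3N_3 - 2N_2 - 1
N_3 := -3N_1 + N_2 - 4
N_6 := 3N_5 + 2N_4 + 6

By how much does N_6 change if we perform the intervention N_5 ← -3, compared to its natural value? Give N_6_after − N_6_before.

-30

The intervention breaks the incoming arrows to N_5: N_5 := min(N_4, N_2) + 3 no longer applies, and N_5 = -3.
N_3 = -3N_1 + N_2 - 4  [with N_1=5, N_2=4]  = -15
N_4 = -3N_3 - 2N_2 - 1  [with N_3=-15, N_2=4]  = 36
N_6 = 3N_5 + 2N_4 + 6  [with N_5=-3, N_4=36]  = 69
Without intervention: N_3 = -3N_1 + N_2 - 4  [with N_1=5, N_2=4]  = -15; N_4 = -3N_3 - 2N_2 - 1  [with N_3=-15, N_2=4]  = 36; N_5 = min(N_4, N_2) + 3  [with N_4=36, N_2=4]  = 7; N_6 = 3N_5 + 2N_4 + 6  [with N_5=7, N_4=36]  = 99.
Change = 69 − 99 = -30.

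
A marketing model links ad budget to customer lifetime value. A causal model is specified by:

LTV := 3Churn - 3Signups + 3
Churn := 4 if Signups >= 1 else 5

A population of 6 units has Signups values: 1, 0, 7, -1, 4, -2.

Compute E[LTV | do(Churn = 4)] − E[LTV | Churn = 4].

7.5

Under do(Churn=4), Churn's equation is replaced by Churn=4 for every unit. Per-unit LTV: 12, 15, -6, 18, 3, 21. Mean = 10.5.
E[LTV|Churn=4] averages over only the 3 units with Churn=4 (Signups = 1, 7, 4): LTV = 12, -6, 3, mean 3.
Difference = 10.5 − 3 = 7.5.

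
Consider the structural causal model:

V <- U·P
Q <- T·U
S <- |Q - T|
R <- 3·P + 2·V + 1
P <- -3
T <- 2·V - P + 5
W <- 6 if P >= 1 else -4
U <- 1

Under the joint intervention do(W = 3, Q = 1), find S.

1

Under do(W = 3, Q = 1), each intervened variable's structural equation is replaced by its fixed value.
V = U·P  [with U=1, P=-3]  = -3
T = 2·V - P + 5  [with V=-3, P=-3]  = 2
S = |Q - T|  [with Q=1, T=2]  = 1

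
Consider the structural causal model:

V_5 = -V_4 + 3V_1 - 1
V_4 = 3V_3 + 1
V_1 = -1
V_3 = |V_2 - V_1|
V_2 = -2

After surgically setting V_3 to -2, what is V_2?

-2

Under do(V_3=-2), the mechanism V_3 = |V_2 - V_1| is discarded; V_3 is fixed at -2.
Since V_2 is not a descendant of the intervened variable, it is unaffected.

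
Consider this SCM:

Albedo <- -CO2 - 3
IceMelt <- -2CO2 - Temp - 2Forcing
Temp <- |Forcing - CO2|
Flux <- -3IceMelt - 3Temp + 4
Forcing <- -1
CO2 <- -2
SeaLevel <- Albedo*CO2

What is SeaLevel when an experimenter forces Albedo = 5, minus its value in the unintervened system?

-12

The intervention breaks the incoming arrows to Albedo: Albedo <- -CO2 - 3 no longer applies, and Albedo = 5.
SeaLevel = Albedo*CO2  [with Albedo=5, CO2=-2]  = -10
Without intervention: Albedo = -CO2 - 3  [with CO2=-2]  = -1; SeaLevel = Albedo*CO2  [with Albedo=-1, CO2=-2]  = 2.
Change = -10 − 2 = -12.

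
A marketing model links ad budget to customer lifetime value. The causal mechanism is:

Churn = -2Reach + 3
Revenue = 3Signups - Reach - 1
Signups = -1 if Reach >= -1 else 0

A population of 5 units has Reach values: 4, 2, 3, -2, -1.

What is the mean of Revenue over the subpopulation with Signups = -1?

Conditioning on Signups=-1 selects the 4 unit(s) with Reach ∈ {4, 2, 3, -1}. Their Revenue values: -8, -6, -7, -3. Mean = -6.

-6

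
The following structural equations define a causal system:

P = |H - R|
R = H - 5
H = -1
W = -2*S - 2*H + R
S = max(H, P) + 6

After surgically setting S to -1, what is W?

-2

Intervening sets S = -1 and removes its equation (S = max(H, P) + 6).
R = H - 5  [with H=-1]  = -6
W = -2*S - 2*H + R  [with S=-1, H=-1, R=-6]  = -2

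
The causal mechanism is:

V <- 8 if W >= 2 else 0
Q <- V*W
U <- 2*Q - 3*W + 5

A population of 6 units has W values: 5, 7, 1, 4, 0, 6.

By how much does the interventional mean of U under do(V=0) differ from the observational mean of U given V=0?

-10

Under do(V=0), V's equation is replaced by V=0 for every unit. Per-unit U: -10, -16, 2, -7, 5, -13. Mean = -6.5.
Conditioning on V=0 selects the 2 unit(s) with W ∈ {1, 0}. Their U values: 2, 5. Mean = 3.5.
Difference = -6.5 − 3.5 = -10.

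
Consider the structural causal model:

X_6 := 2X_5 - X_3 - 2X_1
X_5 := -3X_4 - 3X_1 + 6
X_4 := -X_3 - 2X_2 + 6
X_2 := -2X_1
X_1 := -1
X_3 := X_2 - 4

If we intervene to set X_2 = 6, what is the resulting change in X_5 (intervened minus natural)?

do(X_2=6) replaces the equation X_2 := -2X_1 with the constant X_2 = 6.
X_3 = X_2 - 4  [with X_2=6]  = 2
X_4 = -X_3 - 2X_2 + 6  [with X_3=2, X_2=6]  = -8
X_5 = -3X_4 - 3X_1 + 6  [with X_4=-8, X_1=-1]  = 33
Without intervention: X_2 = -2X_1  [with X_1=-1]  = 2; X_3 = X_2 - 4  [with X_2=2]  = -2; X_4 = -X_3 - 2X_2 + 6  [with X_3=-2, X_2=2]  = 4; X_5 = -3X_4 - 3X_1 + 6  [with X_4=4, X_1=-1]  = -3.
Change = 33 − (-3) = 36.

36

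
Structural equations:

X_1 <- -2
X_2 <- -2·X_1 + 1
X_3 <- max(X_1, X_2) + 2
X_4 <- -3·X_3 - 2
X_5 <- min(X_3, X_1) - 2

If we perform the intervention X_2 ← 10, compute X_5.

-4

do(X_2=10) replaces the equation X_2 <- -2·X_1 + 1 with the constant X_2 = 10.
X_3 = max(X_1, X_2) + 2  [with X_1=-2, X_2=10]  = 12
X_5 = min(X_3, X_1) - 2  [with X_3=12, X_1=-2]  = -4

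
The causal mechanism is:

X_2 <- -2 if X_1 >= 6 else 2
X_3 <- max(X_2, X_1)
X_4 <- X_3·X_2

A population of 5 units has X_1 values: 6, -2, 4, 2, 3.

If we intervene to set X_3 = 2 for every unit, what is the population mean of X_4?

The intervention sets X_3=2 in all 5 units regardless of X_1. Recomputing X_4 per unit gives -4, 4, 4, 4, 4; average 2.4.

2.4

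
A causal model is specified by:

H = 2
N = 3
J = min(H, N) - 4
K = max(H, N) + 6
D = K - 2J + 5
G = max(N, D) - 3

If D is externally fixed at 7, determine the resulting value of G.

4

The intervention breaks the incoming arrows to D: D = K - 2J + 5 no longer applies, and D = 7.
G = max(N, D) - 3  [with N=3, D=7]  = 4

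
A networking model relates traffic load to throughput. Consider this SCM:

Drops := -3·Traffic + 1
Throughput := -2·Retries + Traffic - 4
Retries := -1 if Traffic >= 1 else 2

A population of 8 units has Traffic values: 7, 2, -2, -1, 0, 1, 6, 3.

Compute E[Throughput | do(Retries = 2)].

Under do(Retries=2), Retries's equation is replaced by Retries=2 for every unit. Per-unit Throughput: -1, -6, -10, -9, -8, -7, -2, -5. Mean = -6.

-6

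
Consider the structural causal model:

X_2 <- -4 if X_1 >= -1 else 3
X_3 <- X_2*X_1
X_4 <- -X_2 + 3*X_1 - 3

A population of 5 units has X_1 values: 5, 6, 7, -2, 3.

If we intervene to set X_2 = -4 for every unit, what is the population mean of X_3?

Under do(X_2=-4), X_2's equation is replaced by X_2=-4 for every unit. Per-unit X_3: -20, -24, -28, 8, -12. Mean = -15.2.

-15.2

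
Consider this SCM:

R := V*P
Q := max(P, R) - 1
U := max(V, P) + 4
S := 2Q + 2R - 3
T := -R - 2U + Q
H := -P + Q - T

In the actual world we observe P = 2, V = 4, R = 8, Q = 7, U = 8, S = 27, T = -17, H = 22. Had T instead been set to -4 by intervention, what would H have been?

do(T=-4) replaces the equation T := -R - 2U + Q with the constant T = -4.
R = V*P  [with V=4, P=2]  = 8
Q = max(P, R) - 1  [with P=2, R=8]  = 7
H = -P + Q - T  [with P=2, Q=7, T=-4]  = 9

9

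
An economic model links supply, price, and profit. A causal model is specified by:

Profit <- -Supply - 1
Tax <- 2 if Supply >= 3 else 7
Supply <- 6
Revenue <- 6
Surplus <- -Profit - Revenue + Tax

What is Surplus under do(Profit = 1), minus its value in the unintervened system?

-8

Intervening sets Profit = 1 and removes its equation (Profit <- -Supply - 1).
Tax = 2 if Supply >= 3 else 7  [with Supply=6]  = 2
Surplus = -Profit - Revenue + Tax  [with Profit=1, Revenue=6, Tax=2]  = -5
Without intervention: Tax = 2 if Supply >= 3 else 7  [with Supply=6]  = 2; Profit = -Supply - 1  [with Supply=6]  = -7; Surplus = -Profit - Revenue + Tax  [with Profit=-7, Revenue=6, Tax=2]  = 3.
Change = -5 − 3 = -8.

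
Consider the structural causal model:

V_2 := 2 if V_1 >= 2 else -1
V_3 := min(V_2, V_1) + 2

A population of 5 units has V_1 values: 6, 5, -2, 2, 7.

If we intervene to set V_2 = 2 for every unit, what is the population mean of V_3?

do(V_2=2) breaks V_2's dependence on V_1. With V_2=2 fixed, V_3 across the units is 4, 4, 0, 4, 4, mean 3.2.

3.2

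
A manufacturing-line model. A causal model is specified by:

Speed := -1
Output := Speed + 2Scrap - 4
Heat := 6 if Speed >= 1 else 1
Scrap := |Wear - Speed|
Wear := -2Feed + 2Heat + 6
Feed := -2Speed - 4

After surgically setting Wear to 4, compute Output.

Under do(Wear=4), the mechanism Wear := -2Feed + 2Heat + 6 is discarded; Wear is fixed at 4.
Scrap = |Wear - Speed|  [with Wear=4, Speed=-1]  = 5
Output = Speed + 2Scrap - 4  [with Speed=-1, Scrap=5]  = 5

5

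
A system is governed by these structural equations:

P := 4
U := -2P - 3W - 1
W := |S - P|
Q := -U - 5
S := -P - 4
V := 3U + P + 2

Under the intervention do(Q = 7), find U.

-45

do(Q=7) replaces the equation Q := -U - 5 with the constant Q = 7.
No directed path runs from Q to U, so U keeps its natural value.
S = -P - 4  [with P=4]  = -8
W = |S - P|  [with S=-8, P=4]  = 12
U = -2P - 3W - 1  [with P=4, W=12]  = -45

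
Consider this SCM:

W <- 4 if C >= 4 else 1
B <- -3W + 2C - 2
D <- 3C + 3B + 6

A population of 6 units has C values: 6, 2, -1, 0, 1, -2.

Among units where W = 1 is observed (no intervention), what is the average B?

-5

Observing W=1 restricts to units where W's equation naturally yields 1: C ∈ {2, -1, 0, 1, -2}. In that subpopulation B = -1, -7, -5, -3, -9, mean -5.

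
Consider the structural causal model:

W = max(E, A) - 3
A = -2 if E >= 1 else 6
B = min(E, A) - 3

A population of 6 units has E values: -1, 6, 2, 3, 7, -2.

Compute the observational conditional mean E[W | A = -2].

Conditioning on A=-2 selects the 4 unit(s) with E ∈ {6, 2, 3, 7}. Their W values: 3, -1, 0, 4. Mean = 1.5.

1.5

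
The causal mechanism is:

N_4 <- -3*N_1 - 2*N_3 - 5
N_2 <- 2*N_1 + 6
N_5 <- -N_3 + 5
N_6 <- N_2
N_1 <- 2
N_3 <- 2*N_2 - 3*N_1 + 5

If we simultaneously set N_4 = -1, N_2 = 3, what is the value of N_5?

0

The joint intervention fixes N_4 = -1, N_2 = 3, removing each variable's own equation.
N_3 = 2*N_2 - 3*N_1 + 5  [with N_2=3, N_1=2]  = 5
N_5 = -N_3 + 5  [with N_3=5]  = 0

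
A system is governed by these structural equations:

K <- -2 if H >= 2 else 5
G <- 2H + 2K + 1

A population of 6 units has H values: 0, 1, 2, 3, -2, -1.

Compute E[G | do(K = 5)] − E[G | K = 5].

Under do(K=5), K's equation is replaced by K=5 for every unit. Per-unit G: 11, 13, 15, 17, 7, 9. Mean = 12.
Observing K=5 restricts to units where K's equation naturally yields 5: H ∈ {0, 1, -2, -1}. In that subpopulation G = 11, 13, 7, 9, mean 10.
Difference = 12 − 10 = 2.

2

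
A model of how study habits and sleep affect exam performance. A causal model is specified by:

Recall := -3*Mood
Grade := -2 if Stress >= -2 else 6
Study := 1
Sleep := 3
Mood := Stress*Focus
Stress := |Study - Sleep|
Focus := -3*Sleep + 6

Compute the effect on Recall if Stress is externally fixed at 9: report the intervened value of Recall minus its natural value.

The intervention breaks the incoming arrows to Stress: Stress := |Study - Sleep| no longer applies, and Stress = 9.
Focus = -3*Sleep + 6  [with Sleep=3]  = -3
Mood = Stress*Focus  [with Stress=9, Focus=-3]  = -27
Recall = -3*Mood  [with Mood=-27]  = 81
Without intervention: Stress = |Study - Sleep|  [with Study=1, Sleep=3]  = 2; Focus = -3*Sleep + 6  [with Sleep=3]  = -3; Mood = Stress*Focus  [with Stress=2, Focus=-3]  = -6; Recall = -3*Mood  [with Mood=-6]  = 18.
Change = 81 − 18 = 63.

63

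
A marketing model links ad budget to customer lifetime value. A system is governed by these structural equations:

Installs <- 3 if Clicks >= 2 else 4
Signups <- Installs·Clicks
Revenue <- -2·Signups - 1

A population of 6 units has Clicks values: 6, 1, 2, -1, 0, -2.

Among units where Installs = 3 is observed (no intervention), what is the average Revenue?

Observing Installs=3 restricts to units where Installs's equation naturally yields 3: Clicks ∈ {6, 2}. In that subpopulation Revenue = -37, -13, mean -25.

-25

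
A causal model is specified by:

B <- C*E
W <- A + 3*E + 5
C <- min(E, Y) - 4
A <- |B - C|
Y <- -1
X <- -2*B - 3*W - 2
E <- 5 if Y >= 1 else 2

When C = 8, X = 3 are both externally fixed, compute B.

16

The joint intervention fixes C = 8, X = 3, removing each variable's own equation.
E = 5 if Y >= 1 else 2  [with Y=-1]  = 2
B = C*E  [with C=8, E=2]  = 16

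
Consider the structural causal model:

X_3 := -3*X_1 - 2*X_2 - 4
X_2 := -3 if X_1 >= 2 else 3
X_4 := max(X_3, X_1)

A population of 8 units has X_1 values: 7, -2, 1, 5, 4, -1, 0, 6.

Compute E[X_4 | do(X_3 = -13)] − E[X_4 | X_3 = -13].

-0.5

The intervention sets X_3=-13 in all 8 units regardless of X_1. Recomputing X_4 per unit gives 7, -2, 1, 5, 4, -1, 0, 6; average 2.5.
Observing X_3=-13 restricts to units where X_3's equation naturally yields -13: X_1 ∈ {1, 5}. In that subpopulation X_4 = 1, 5, mean 3.
Difference = 2.5 − 3 = -0.5.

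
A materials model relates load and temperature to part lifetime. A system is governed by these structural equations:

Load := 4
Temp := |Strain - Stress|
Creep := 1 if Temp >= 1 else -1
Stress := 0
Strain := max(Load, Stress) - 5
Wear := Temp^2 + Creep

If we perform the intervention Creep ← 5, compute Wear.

The intervention breaks the incoming arrows to Creep: Creep := 1 if Temp >= 1 else -1 no longer applies, and Creep = 5.
Strain = max(Load, Stress) - 5  [with Load=4, Stress=0]  = -1
Temp = |Strain - Stress|  [with Strain=-1, Stress=0]  = 1
Wear = Temp^2 + Creep  [with Temp=1, Creep=5]  = 6

6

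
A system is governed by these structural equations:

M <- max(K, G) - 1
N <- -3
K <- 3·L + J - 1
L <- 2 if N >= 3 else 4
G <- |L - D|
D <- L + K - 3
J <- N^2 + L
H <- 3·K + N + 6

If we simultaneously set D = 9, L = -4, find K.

-8

Setting D = 9, L = -4 by intervention discards those variables' equations.
J = N^2 + L  [with N=-3, L=-4]  = 5
K = 3·L + J - 1  [with L=-4, J=5]  = -8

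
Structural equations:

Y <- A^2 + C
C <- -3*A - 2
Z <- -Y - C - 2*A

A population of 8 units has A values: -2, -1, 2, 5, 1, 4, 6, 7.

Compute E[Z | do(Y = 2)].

2.75

Under do(Y=2), Y's equation is replaced by Y=2 for every unit. Per-unit Z: -2, -1, 2, 5, 1, 4, 6, 7. Mean = 2.75.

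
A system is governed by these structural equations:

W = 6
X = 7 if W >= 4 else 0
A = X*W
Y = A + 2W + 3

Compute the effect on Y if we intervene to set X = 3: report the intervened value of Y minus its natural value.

Under do(X=3), the mechanism X = 7 if W >= 4 else 0 is discarded; X is fixed at 3.
A = X*W  [with X=3, W=6]  = 18
Y = A + 2W + 3  [with A=18, W=6]  = 33
Without intervention: X = 7 if W >= 4 else 0  [with W=6]  = 7; A = X*W  [with X=7, W=6]  = 42; Y = A + 2W + 3  [with A=42, W=6]  = 57.
Change = 33 − 57 = -24.

-24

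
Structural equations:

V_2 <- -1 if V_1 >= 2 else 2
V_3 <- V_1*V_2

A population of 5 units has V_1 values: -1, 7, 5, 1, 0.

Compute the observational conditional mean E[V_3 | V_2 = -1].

E[V_3|V_2=-1] averages over only the 2 units with V_2=-1 (V_1 = 7, 5): V_3 = -7, -5, mean -6.

-6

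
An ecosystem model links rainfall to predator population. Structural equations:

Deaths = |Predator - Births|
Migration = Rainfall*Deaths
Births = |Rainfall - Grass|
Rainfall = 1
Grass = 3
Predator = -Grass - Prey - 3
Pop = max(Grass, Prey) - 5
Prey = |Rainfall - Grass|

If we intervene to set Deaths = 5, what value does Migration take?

5

Intervening sets Deaths = 5 and removes its equation (Deaths = |Predator - Births|).
Migration = Rainfall*Deaths  [with Rainfall=1, Deaths=5]  = 5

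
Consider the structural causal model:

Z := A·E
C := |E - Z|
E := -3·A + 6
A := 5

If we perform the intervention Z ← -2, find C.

The intervention breaks the incoming arrows to Z: Z := A·E no longer applies, and Z = -2.
E = -3·A + 6  [with A=5]  = -9
C = |E - Z|  [with E=-9, Z=-2]  = 7

7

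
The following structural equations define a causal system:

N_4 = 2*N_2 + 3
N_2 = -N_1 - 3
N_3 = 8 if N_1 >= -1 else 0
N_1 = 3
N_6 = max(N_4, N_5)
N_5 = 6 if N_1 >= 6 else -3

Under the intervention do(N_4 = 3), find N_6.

Under do(N_4=3), the mechanism N_4 = 2*N_2 + 3 is discarded; N_4 is fixed at 3.
N_5 = 6 if N_1 >= 6 else -3  [with N_1=3]  = -3
N_6 = max(N_4, N_5)  [with N_4=3, N_5=-3]  = 3

3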